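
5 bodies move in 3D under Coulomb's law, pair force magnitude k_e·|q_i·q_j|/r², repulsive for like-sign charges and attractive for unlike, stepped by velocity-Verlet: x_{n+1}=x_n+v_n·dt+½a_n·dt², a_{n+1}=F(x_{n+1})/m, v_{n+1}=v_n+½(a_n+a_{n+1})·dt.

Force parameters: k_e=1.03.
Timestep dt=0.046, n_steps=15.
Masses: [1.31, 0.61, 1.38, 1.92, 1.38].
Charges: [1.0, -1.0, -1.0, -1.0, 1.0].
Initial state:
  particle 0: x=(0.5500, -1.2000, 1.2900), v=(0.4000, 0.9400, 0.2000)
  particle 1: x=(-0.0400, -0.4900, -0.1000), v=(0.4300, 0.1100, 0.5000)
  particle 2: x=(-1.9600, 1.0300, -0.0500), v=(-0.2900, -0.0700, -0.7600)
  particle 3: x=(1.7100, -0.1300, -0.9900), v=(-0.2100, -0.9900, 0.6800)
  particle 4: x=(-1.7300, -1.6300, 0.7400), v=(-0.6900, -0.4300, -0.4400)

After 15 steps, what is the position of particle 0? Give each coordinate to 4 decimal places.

(0.8170, -0.5046, 1.3272)

step 0: x0=(0.5500, -1.2000, 1.2900) x1=(-0.0400, -0.4900, -0.1000) x2=(-1.9600, 1.0300, -0.0500) x3=(1.7100, -0.1300, -0.9900) x4=(-1.7300, -1.6300, 0.7400)
step 1: x0=(0.5684, -1.1565, 1.2989) x1=(-0.0204, -0.4857, -0.0761) x2=(-1.9734, 1.0267, -0.0849) x3=(1.7004, -0.1756, -0.9587) x4=(-1.7617, -1.6496, 0.7196)
step 2: x0=(0.5869, -1.1126, 1.3071) x1=(-0.0013, -0.4828, -0.0505) x2=(-1.9871, 1.0234, -0.1197) x3=(1.6911, -0.2212, -0.9274) x4=(-1.7934, -1.6689, 0.6990)
step 3: x0=(0.6054, -1.0682, 1.3145) x1=(0.0174, -0.4812, -0.0230) x2=(-2.0009, 1.0200, -0.1543) x3=(1.6819, -0.2669, -0.8961) x4=(-1.8250, -1.6878, 0.6781)
step 4: x0=(0.6239, -1.0233, 1.3212) x1=(0.0357, -0.4810, 0.0065) x2=(-2.0149, 1.0165, -0.1889) x3=(1.6730, -0.3126, -0.8648) x4=(-1.8565, -1.7065, 0.6569)
step 5: x0=(0.6424, -0.9780, 1.3270) x1=(0.0536, -0.4821, 0.0379) x2=(-2.0292, 1.0130, -0.2233) x3=(1.6643, -0.3584, -0.8335) x4=(-1.8879, -1.7248, 0.6355)
step 6: x0=(0.6608, -0.9322, 1.3320) x1=(0.0711, -0.4844, 0.0714) x2=(-2.0436, 1.0093, -0.2576) x3=(1.6558, -0.4043, -0.8022) x4=(-1.9192, -1.7428, 0.6139)
step 7: x0=(0.6791, -0.8861, 1.3361) x1=(0.0882, -0.4879, 0.1070) x2=(-2.0582, 1.0056, -0.2919) x3=(1.6476, -0.4503, -0.7708) x4=(-1.9504, -1.7605, 0.5922)
step 8: x0=(0.6973, -0.8395, 1.3392) x1=(0.1050, -0.4926, 0.1450) x2=(-2.0730, 1.0019, -0.3260) x3=(1.6396, -0.4963, -0.7394) x4=(-1.9815, -1.7779, 0.5702)
step 9: x0=(0.7154, -0.7925, 1.3413) x1=(0.1215, -0.4982, 0.1853) x2=(-2.0879, 0.9980, -0.3601) x3=(1.6318, -0.5424, -0.7080) x4=(-2.0124, -1.7951, 0.5480)
step 10: x0=(0.7332, -0.7452, 1.3422) x1=(0.1379, -0.5049, 0.2281) x2=(-2.1030, 0.9941, -0.3941) x3=(1.6242, -0.5886, -0.6766) x4=(-2.0432, -1.8120, 0.5257)
step 11: x0=(0.7508, -0.6975, 1.3419) x1=(0.1542, -0.5124, 0.2736) x2=(-2.1183, 0.9901, -0.4281) x3=(1.6169, -0.6349, -0.6451) x4=(-2.0739, -1.8286, 0.5032)
step 12: x0=(0.7680, -0.6495, 1.3404) x1=(0.1705, -0.5207, 0.3219) x2=(-2.1338, 0.9860, -0.4619) x3=(1.6098, -0.6812, -0.6136) x4=(-2.1045, -1.8450, 0.4805)
step 13: x0=(0.7848, -0.6013, 1.3375) x1=(0.1870, -0.5296, 0.3732) x2=(-2.1494, 0.9818, -0.4958) x3=(1.6029, -0.7277, -0.5820) x4=(-2.1348, -1.8611, 0.4578)
step 14: x0=(0.8012, -0.5530, 1.3332) x1=(0.2038, -0.5391, 0.4276) x2=(-2.1652, 0.9776, -0.5295) x3=(1.5962, -0.7742, -0.5505) x4=(-2.1651, -1.8769, 0.4349)
step 15: x0=(0.8170, -0.5046, 1.3272) x1=(0.2213, -0.5488, 0.4854) x2=(-2.1811, 0.9733, -0.5632) x3=(1.5897, -0.8208, -0.5188) x4=(-2.1952, -1.8925, 0.4119)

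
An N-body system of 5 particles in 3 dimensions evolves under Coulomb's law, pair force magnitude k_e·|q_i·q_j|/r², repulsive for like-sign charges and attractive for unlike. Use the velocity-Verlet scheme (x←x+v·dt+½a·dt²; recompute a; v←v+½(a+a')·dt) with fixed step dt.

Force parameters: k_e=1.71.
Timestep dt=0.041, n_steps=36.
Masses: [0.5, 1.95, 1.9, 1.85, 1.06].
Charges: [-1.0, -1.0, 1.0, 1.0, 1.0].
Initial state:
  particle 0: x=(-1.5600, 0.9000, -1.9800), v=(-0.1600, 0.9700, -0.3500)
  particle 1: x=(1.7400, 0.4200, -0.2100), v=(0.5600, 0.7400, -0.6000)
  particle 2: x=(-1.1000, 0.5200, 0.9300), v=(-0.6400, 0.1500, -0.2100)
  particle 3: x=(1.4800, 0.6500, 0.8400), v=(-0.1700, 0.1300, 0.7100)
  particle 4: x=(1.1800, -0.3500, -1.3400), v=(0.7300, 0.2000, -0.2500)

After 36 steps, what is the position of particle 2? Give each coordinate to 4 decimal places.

(-2.1493, 0.7801, 0.5183)

step 0: x0=(-1.5600, 0.9000, -1.9800) x1=(1.7400, 0.4200, -0.2100) x2=(-1.1000, 0.5200, 0.9300) x3=(1.4800, 0.6500, 0.8400) x4=(1.1800, -0.3500, -1.3400)
step 1: x0=(-1.5663, 0.9396, -1.9939) x1=(1.7627, 0.4503, -0.2342) x2=(-1.1263, 0.5262, 0.9213) x3=(1.4733, 0.6553, 0.8686) x4=(1.2101, -0.3415, -1.3501)
step 2: x0=(-1.5721, 0.9789, -2.0071) x1=(1.7847, 0.4804, -0.2578) x2=(-1.1529, 0.5324, 0.9125) x3=(1.4670, 0.6604, 0.8963) x4=(1.2405, -0.3326, -1.3599)
step 3: x0=(-1.5774, 1.0180, -2.0195) x1=(1.8063, 0.5103, -0.2809) x2=(-1.1796, 0.5386, 0.9036) x3=(1.4613, 0.6656, 0.9231) x4=(1.2713, -0.3230, -1.3693)
step 4: x0=(-1.5822, 1.0567, -2.0310) x1=(1.8272, 0.5399, -0.3034) x2=(-1.2065, 0.5449, 0.8945) x3=(1.4559, 0.6707, 0.9491) x4=(1.3024, -0.3129, -1.3785)
step 5: x0=(-1.5866, 1.0950, -2.0418) x1=(1.8477, 0.5691, -0.3256) x2=(-1.2336, 0.5513, 0.8853) x3=(1.4510, 0.6759, 0.9745) x4=(1.3339, -0.3021, -1.3873)
step 6: x0=(-1.5906, 1.1331, -2.0519) x1=(1.8676, 0.5980, -0.3474) x2=(-1.2609, 0.5577, 0.8759) x3=(1.4465, 0.6811, 0.9992) x4=(1.3657, -0.2907, -1.3957)
step 7: x0=(-1.5942, 1.1709, -2.0611) x1=(1.8871, 0.6265, -0.3689) x2=(-1.2884, 0.5642, 0.8664) x3=(1.4424, 0.6863, 1.0234) x4=(1.3980, -0.2786, -1.4039)
step 8: x0=(-1.5974, 1.2083, -2.0696) x1=(1.9061, 0.6546, -0.3901) x2=(-1.3161, 0.5707, 0.8568) x3=(1.4387, 0.6917, 1.0470) x4=(1.4305, -0.2658, -1.4116)
step 9: x0=(-1.6002, 1.2454, -2.0773) x1=(1.9246, 0.6823, -0.4112) x2=(-1.3439, 0.5772, 0.8470) x3=(1.4353, 0.6971, 1.0702) x4=(1.4635, -0.2523, -1.4190)
step 10: x0=(-1.6027, 1.2822, -2.0842) x1=(1.9426, 0.7095, -0.4320) x2=(-1.3720, 0.5839, 0.8370) x3=(1.4323, 0.7026, 1.0929) x4=(1.4968, -0.2381, -1.4260)
step 11: x0=(-1.6048, 1.3186, -2.0904) x1=(1.9603, 0.7362, -0.4528) x2=(-1.4001, 0.5906, 0.8269) x3=(1.4296, 0.7082, 1.1152) x4=(1.5304, -0.2231, -1.4326)
step 12: x0=(-1.6066, 1.3547, -2.0959) x1=(1.9775, 0.7624, -0.4734) x2=(-1.4285, 0.5973, 0.8166) x3=(1.4272, 0.7139, 1.1371) x4=(1.5645, -0.2073, -1.4389)
step 13: x0=(-1.6082, 1.3905, -2.1005) x1=(1.9944, 0.7881, -0.4940) x2=(-1.4570, 0.6041, 0.8061) x3=(1.4251, 0.7197, 1.1587) x4=(1.5989, -0.1906, -1.4447)
step 14: x0=(-1.6095, 1.4259, -2.1045) x1=(2.0109, 0.8132, -0.5145) x2=(-1.4857, 0.6110, 0.7955) x3=(1.4233, 0.7256, 1.1799) x4=(1.6336, -0.1731, -1.4501)
step 15: x0=(-1.6104, 1.4609, -2.1077) x1=(2.0270, 0.8378, -0.5350) x2=(-1.5146, 0.6179, 0.7848) x3=(1.4218, 0.7317, 1.2009) x4=(1.6687, -0.1547, -1.4550)
step 16: x0=(-1.6112, 1.4957, -2.1101) x1=(2.0428, 0.8618, -0.5555) x2=(-1.5436, 0.6249, 0.7738) x3=(1.4205, 0.7378, 1.2216) x4=(1.7042, -0.1354, -1.4595)
step 17: x0=(-1.6117, 1.5301, -2.1118) x1=(2.0582, 0.8852, -0.5761) x2=(-1.5727, 0.6320, 0.7627) x3=(1.4195, 0.7440, 1.2420) x4=(1.7400, -0.1151, -1.4635)
step 18: x0=(-1.6120, 1.5641, -2.1128) x1=(2.0733, 0.9080, -0.5967) x2=(-1.6020, 0.6391, 0.7515) x3=(1.4187, 0.7504, 1.2622) x4=(1.7761, -0.0938, -1.4671)
step 19: x0=(-1.6121, 1.5977, -2.1130) x1=(2.0881, 0.9301, -0.6174) x2=(-1.6315, 0.6463, 0.7400) x3=(1.4181, 0.7568, 1.2822) x4=(1.8126, -0.0715, -1.4701)
step 20: x0=(-1.6120, 1.6311, -2.1125) x1=(2.1026, 0.9516, -0.6382) x2=(-1.6611, 0.6536, 0.7284) x3=(1.4177, 0.7634, 1.3019) x4=(1.8494, -0.0481, -1.4726)
step 21: x0=(-1.6117, 1.6640, -2.1113) x1=(2.1168, 0.9724, -0.6592) x2=(-1.6908, 0.6609, 0.7166) x3=(1.4175, 0.7700, 1.3215) x4=(1.8865, -0.0236, -1.4746)
step 22: x0=(-1.6112, 1.6966, -2.1093) x1=(2.1308, 0.9925, -0.6803) x2=(-1.7206, 0.6683, 0.7047) x3=(1.4176, 0.7768, 1.3409) x4=(1.9238, 0.0021, -1.4759)
step 23: x0=(-1.6106, 1.7288, -2.1066) x1=(2.1445, 1.0119, -0.7016) x2=(-1.7506, 0.6758, 0.6925) x3=(1.4178, 0.7836, 1.3601) x4=(1.9615, 0.0291, -1.4767)
step 24: x0=(-1.6099, 1.7607, -2.1032) x1=(2.1580, 1.0305, -0.7232) x2=(-1.7806, 0.6833, 0.6802) x3=(1.4182, 0.7906, 1.3792) x4=(1.9995, 0.0573, -1.4767)
step 25: x0=(-1.6090, 1.7921, -2.0991) x1=(2.1713, 1.0482, -0.7449) x2=(-1.8108, 0.6910, 0.6677) x3=(1.4187, 0.7976, 1.3981) x4=(2.0377, 0.0869, -1.4761)
step 26: x0=(-1.6080, 1.8232, -2.0942) x1=(2.1844, 1.0652, -0.7670) x2=(-1.8411, 0.6987, 0.6550) x3=(1.4194, 0.8048, 1.4169) x4=(2.0761, 0.1179, -1.4748)
step 27: x0=(-1.6070, 1.8540, -2.0886) x1=(2.1973, 1.0812, -0.7894) x2=(-1.8716, 0.7064, 0.6422) x3=(1.4203, 0.8120, 1.4355) x4=(2.1148, 0.1504, -1.4727)
step 28: x0=(-1.6058, 1.8843, -2.0823) x1=(2.2100, 1.0963, -0.8121) x2=(-1.9021, 0.7143, 0.6291) x3=(1.4213, 0.8193, 1.4540) x4=(2.1536, 0.1845, -1.4697)
step 29: x0=(-1.6046, 1.9143, -2.0752) x1=(2.2226, 1.1104, -0.8352) x2=(-1.9327, 0.7222, 0.6159) x3=(1.4224, 0.8267, 1.4724) x4=(2.1926, 0.2204, -1.4659)
step 30: x0=(-1.6033, 1.9439, -2.0674) x1=(2.2351, 1.1235, -0.8588) x2=(-1.9634, 0.7303, 0.6025) x3=(1.4237, 0.8342, 1.4908) x4=(2.2317, 0.2581, -1.4611)
step 31: x0=(-1.6019, 1.9731, -2.0589) x1=(2.2476, 1.1354, -0.8828) x2=(-1.9942, 0.7384, 0.5890) x3=(1.4250, 0.8417, 1.5090) x4=(2.2709, 0.2978, -1.4552)
step 32: x0=(-1.6006, 2.0019, -2.0497) x1=(2.2600, 1.1461, -0.9074) x2=(-2.0250, 0.7465, 0.5752) x3=(1.4265, 0.8494, 1.5271) x4=(2.3100, 0.3397, -1.4482)
step 33: x0=(-1.5991, 2.0303, -2.0398) x1=(2.2724, 1.1554, -0.9326) x2=(-2.0560, 0.7548, 0.5612) x3=(1.4281, 0.8571, 1.5451) x4=(2.3490, 0.3840, -1.4399)
step 34: x0=(-1.5977, 2.0583, -2.0291) x1=(2.2849, 1.1633, -0.9585) x2=(-2.0870, 0.7632, 0.5471) x3=(1.4298, 0.8648, 1.5631) x4=(2.3878, 0.4309, -1.4302)
step 35: x0=(-1.5963, 2.0859, -2.0177) x1=(2.2976, 1.1695, -0.9852) x2=(-2.1181, 0.7716, 0.5328) x3=(1.4316, 0.8727, 1.5809) x4=(2.4263, 0.4807, -1.4189)
step 36: x0=(-1.5949, 2.1131, -2.0055) x1=(2.3106, 1.1739, -1.0128) x2=(-2.1493, 0.7801, 0.5183) x3=(1.4335, 0.8806, 1.5987) x4=(2.4642, 0.5339, -1.4059)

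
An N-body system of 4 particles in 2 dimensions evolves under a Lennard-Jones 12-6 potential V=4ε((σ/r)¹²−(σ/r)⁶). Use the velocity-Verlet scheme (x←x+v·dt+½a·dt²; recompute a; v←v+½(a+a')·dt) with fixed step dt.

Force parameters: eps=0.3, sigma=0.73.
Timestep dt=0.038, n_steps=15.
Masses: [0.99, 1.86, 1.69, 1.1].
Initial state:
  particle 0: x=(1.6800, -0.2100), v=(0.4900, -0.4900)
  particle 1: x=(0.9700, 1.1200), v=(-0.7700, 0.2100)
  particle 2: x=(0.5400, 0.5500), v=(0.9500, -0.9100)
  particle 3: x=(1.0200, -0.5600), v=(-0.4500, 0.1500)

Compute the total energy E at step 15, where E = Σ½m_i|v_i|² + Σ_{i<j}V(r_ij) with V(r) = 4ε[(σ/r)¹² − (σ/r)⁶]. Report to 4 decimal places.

step 0: x0=(1.6800, -0.2100) x1=(0.9700, 1.1200) x2=(0.5400, 0.5500) x3=(1.0200, -0.5600)
step 1: x0=(1.7025, -0.2264) x1=(0.9442, 1.1325) x2=(0.5724, 0.5102) x3=(0.9992, -0.5560)
step 2: x0=(1.7281, -0.2412) x1=(0.9229, 1.1525) x2=(0.6000, 0.4619) x3=(0.9754, -0.5529)
step 3: x0=(1.7536, -0.2557) x1=(0.9029, 1.1752) x2=(0.6265, 0.4100) x3=(0.9512, -0.5493)
step 4: x0=(1.7780, -0.2704) x1=(0.8830, 1.1980) x2=(0.6532, 0.3573) x3=(0.9275, -0.5444)
step 5: x0=(1.8007, -0.2854) x1=(0.8629, 1.2201) x2=(0.6805, 0.3046) x3=(0.9047, -0.5378)
step 6: x0=(1.8219, -0.3006) x1=(0.8427, 1.2415) x2=(0.7083, 0.2518) x3=(0.8828, -0.5298)
step 7: x0=(1.8415, -0.3160) x1=(0.8224, 1.2622) x2=(0.7362, 0.2002) x3=(0.8623, -0.5225)
step 8: x0=(1.8596, -0.3314) x1=(0.8021, 1.2825) x2=(0.7631, 0.1565) x3=(0.8447, -0.5266)
step 9: x0=(1.8765, -0.3468) x1=(0.7818, 1.3025) x2=(0.7873, 0.1366) x3=(0.8323, -0.5666)
step 10: x0=(1.8922, -0.3622) x1=(0.7614, 1.3222) x2=(0.8107, 0.1328) x3=(0.8221, -0.6308)
step 11: x0=(1.9069, -0.3776) x1=(0.7411, 1.3416) x2=(0.8343, 0.1323) x3=(0.8127, -0.6998)
step 12: x0=(1.9207, -0.3930) x1=(0.7208, 1.3609) x2=(0.8581, 0.1317) x3=(0.8037, -0.7682)
step 13: x0=(1.9336, -0.4083) x1=(0.7006, 1.3799) x2=(0.8821, 0.1303) x3=(0.7951, -0.8352)
step 14: x0=(1.9459, -0.4235) x1=(0.6803, 1.3989) x2=(0.9062, 0.1282) x3=(0.7870, -0.9010)
step 15: x0=(1.9574, -0.4386) x1=(0.6601, 1.4176) x2=(0.9304, 0.1255) x3=(0.7792, -0.9658)
step 0 velocities: v0=(0.4900, -0.4900) v1=(-0.7700, 0.2100) v2=(0.9500, -0.9100) v3=(-0.4500, 0.1500)
step 0: KE=2.4162, PE=-0.0457, E=2.3705
step 15 velocities: v0=(0.2951, -0.3962) v1=(-0.5318, 0.4925) v2=(0.6400, -0.0742) v3=(-0.2011, -1.6961)
step 15: KE=2.5648, PE=-0.2327, E=2.3321

2.3321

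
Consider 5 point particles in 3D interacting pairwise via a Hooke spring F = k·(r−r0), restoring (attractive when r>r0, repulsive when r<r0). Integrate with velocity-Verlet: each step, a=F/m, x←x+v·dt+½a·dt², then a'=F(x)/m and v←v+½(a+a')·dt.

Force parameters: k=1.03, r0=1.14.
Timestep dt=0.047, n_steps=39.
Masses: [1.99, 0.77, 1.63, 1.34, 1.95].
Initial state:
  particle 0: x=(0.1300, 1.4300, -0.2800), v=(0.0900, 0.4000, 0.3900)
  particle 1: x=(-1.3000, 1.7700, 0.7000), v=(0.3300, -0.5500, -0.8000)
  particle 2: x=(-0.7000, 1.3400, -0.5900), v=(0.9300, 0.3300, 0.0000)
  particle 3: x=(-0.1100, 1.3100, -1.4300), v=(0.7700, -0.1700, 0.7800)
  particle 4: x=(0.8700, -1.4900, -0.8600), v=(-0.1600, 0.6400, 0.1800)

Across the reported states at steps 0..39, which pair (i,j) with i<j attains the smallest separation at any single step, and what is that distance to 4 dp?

pair (1,4), distance 0.4418

step 0: x0=(0.1300, 1.4300, -0.2800) x1=(-1.3000, 1.7700, 0.7000) x2=(-0.7000, 1.3400, -0.5900) x3=(-0.1100, 1.3100, -1.4300) x4=(0.8700, -1.4900, -0.8600)
step 1: x0=(0.1343, 1.4478, -0.2617) x1=(-1.2802, 1.7399, 0.6581) x2=(-0.6559, 1.3543, -0.5899) x3=(-0.0738, 1.3007, -1.3921) x4=(0.8603, -1.4554, -0.8508)
step 2: x0=(0.1389, 1.4637, -0.2433) x1=(-1.2522, 1.7018, 0.6080) x2=(-0.6111, 1.3661, -0.5897) x3=(-0.0375, 1.2890, -1.3520) x4=(0.8465, -1.4118, -0.8400)
step 3: x0=(0.1439, 1.4777, -0.2249) x1=(-1.2163, 1.6561, 0.5505) x2=(-0.5657, 1.3755, -0.5893) x3=(-0.0012, 1.2748, -1.3099) x4=(0.8287, -1.3596, -0.8278)
step 4: x0=(0.1492, 1.4898, -0.2064) x1=(-1.1730, 1.6032, 0.4862) x2=(-0.5198, 1.3826, -0.5889) x3=(0.0351, 1.2582, -1.2660) x4=(0.8072, -1.2991, -0.8142)
step 5: x0=(0.1550, 1.5000, -0.1880) x1=(-1.1227, 1.5438, 0.4160) x2=(-0.4735, 1.3873, -0.5885) x3=(0.0715, 1.2393, -1.2208) x4=(0.7820, -1.2305, -0.7992)
step 6: x0=(0.1613, 1.5085, -0.1695) x1=(-1.0662, 1.4783, 0.3406) x2=(-0.4269, 1.3899, -0.5882) x3=(0.1080, 1.2182, -1.1744) x4=(0.7536, -1.1543, -0.7830)
step 7: x0=(0.1682, 1.5152, -0.1510) x1=(-1.0042, 1.4073, 0.2611) x2=(-0.3801, 1.3903, -0.5880) x3=(0.1446, 1.1949, -1.1271) x4=(0.7221, -1.0710, -0.7655)
step 8: x0=(0.1757, 1.5204, -0.1324) x1=(-0.9375, 1.3314, 0.1782) x2=(-0.3331, 1.3887, -0.5881) x3=(0.1815, 1.1695, -1.0793) x4=(0.6878, -0.9810, -0.7470)
step 9: x0=(0.1839, 1.5240, -0.1138) x1=(-0.8670, 1.2512, 0.0927) x2=(-0.2860, 1.3854, -0.5886) x3=(0.2185, 1.1422, -1.0311) x4=(0.6511, -0.8849, -0.7275)
step 10: x0=(0.1928, 1.5264, -0.0950) x1=(-0.7936, 1.1670, 0.0054) x2=(-0.2389, 1.3805, -0.5894) x3=(0.2560, 1.1130, -0.9828) x4=(0.6123, -0.7834, -0.7072)
step 11: x0=(0.2024, 1.5275, -0.0761) x1=(-0.7180, 1.0794, -0.0829) x2=(-0.1918, 1.3742, -0.5908) x3=(0.2939, 1.0820, -0.9347) x4=(0.5716, -0.6769, -0.6860)
step 12: x0=(0.2126, 1.5277, -0.0569) x1=(-0.6411, 0.9886, -0.1719) x2=(-0.1447, 1.3669, -0.5927) x3=(0.3323, 1.0495, -0.8869) x4=(0.5293, -0.5663, -0.6642)
step 13: x0=(0.2233, 1.5270, -0.0374) x1=(-0.5637, 0.8951, -0.2609) x2=(-0.0977, 1.3589, -0.5952) x3=(0.3714, 1.0156, -0.8396) x4=(0.4860, -0.4521, -0.6419)
step 14: x0=(0.2345, 1.5256, -0.0176) x1=(-0.4862, 0.7993, -0.3499) x2=(-0.0508, 1.3504, -0.5983) x3=(0.4113, 0.9804, -0.7928) x4=(0.4417, -0.3350, -0.6191)
step 15: x0=(0.2461, 1.5236, 0.0026) x1=(-0.4092, 0.7016, -0.4385) x2=(-0.0042, 1.3418, -0.6018) x3=(0.4521, 0.9443, -0.7466) x4=(0.3969, -0.2159, -0.5959)
step 16: x0=(0.2579, 1.5211, 0.0232) x1=(-0.3332, 0.6027, -0.5268) x2=(0.0420, 1.3332, -0.6059) x3=(0.4939, 0.9075, -0.7009) x4=(0.3517, -0.0953, -0.5725)
step 17: x0=(0.2698, 1.5182, 0.0440) x1=(-0.2584, 0.5032, -0.6147) x2=(0.0878, 1.3249, -0.6105) x3=(0.5368, 0.8703, -0.6556) x4=(0.3066, 0.0261, -0.5489)
step 18: x0=(0.2816, 1.5148, 0.0652) x1=(-0.1853, 0.4039, -0.7024) x2=(0.1332, 1.3170, -0.6156) x3=(0.5809, 0.8329, -0.6106) x4=(0.2618, 0.1475, -0.5249)
step 19: x0=(0.2935, 1.5111, 0.0865) x1=(-0.1142, 0.3053, -0.7904) x2=(0.1781, 1.3096, -0.6212) x3=(0.6262, 0.7956, -0.5658) x4=(0.2173, 0.2687, -0.5006)
step 20: x0=(0.3052, 1.5070, 0.1080) x1=(-0.0449, 0.2072, -0.8792) x2=(0.2224, 1.3027, -0.6274) x3=(0.6729, 0.7583, -0.5211) x4=(0.1731, 0.3895, -0.4755)
step 21: x0=(0.3168, 1.5024, 0.1296) x1=(0.0236, 0.1093, -0.9688) x2=(0.2664, 1.2965, -0.6342) x3=(0.7210, 0.7211, -0.4763) x4=(0.1287, 0.5101, -0.4497)
step 22: x0=(0.3282, 1.4975, 0.1511) x1=(0.0920, 0.0123, -1.0584) x2=(0.3101, 1.2908, -0.6417) x3=(0.7705, 0.6836, -0.4314) x4=(0.0838, 0.6305, -0.4233)
step 23: x0=(0.3396, 1.4920, 0.1724) x1=(0.1608, -0.0828, -1.1469) x2=(0.3536, 1.2856, -0.6501) x3=(0.8212, 0.6457, -0.3864) x4=(0.0383, 0.7505, -0.3966)
step 24: x0=(0.3509, 1.4860, 0.1936) x1=(0.2301, -0.1748, -1.2331) x2=(0.3971, 1.2807, -0.6594) x3=(0.8726, 0.6072, -0.3414) x4=(-0.0080, 0.8701, -0.3698)
step 25: x0=(0.3622, 1.4792, 0.2144) x1=(0.2999, -0.2624, -1.3160) x2=(0.4408, 1.2759, -0.6697) x3=(0.9245, 0.5681, -0.2964) x4=(-0.0550, 0.9890, -0.3430)
step 26: x0=(0.3737, 1.4717, 0.2347) x1=(0.3700, -0.3442, -1.3944) x2=(0.4848, 1.2709, -0.6811) x3=(0.9763, 0.5284, -0.2516) x4=(-0.1025, 1.1070, -0.3166)
step 27: x0=(0.3854, 1.4632, 0.2545) x1=(0.4402, -0.4192, -1.4674) x2=(0.5292, 1.2652, -0.6935) x3=(1.0279, 0.4883, -0.2072) x4=(-0.1503, 1.2240, -0.2906)
step 28: x0=(0.3974, 1.4536, 0.2736) x1=(0.5102, -0.4860, -1.5339) x2=(0.5739, 1.2588, -0.7068) x3=(1.0787, 0.4480, -0.1633) x4=(-0.1982, 1.3399, -0.2653)
step 29: x0=(0.4098, 1.4427, 0.2918) x1=(0.5795, -0.5438, -1.5931) x2=(0.6189, 1.2513, -0.7210) x3=(1.1285, 0.4077, -0.1202) x4=(-0.2458, 1.4544, -0.2409)
step 30: x0=(0.4227, 1.4302, 0.3091) x1=(0.6479, -0.5915, -1.6440) x2=(0.6641, 1.2427, -0.7359) x3=(1.1770, 0.3676, -0.0780) x4=(-0.2927, 1.5671, -0.2174)
step 31: x0=(0.4362, 1.4162, 0.3251) x1=(0.7149, -0.6284, -1.6860) x2=(0.7093, 1.2329, -0.7513) x3=(1.2239, 0.3281, -0.0369) x4=(-0.3385, 1.6780, -0.1950)
step 32: x0=(0.4501, 1.4005, 0.3398) x1=(0.7801, -0.6538, -1.7183) x2=(0.7544, 1.2218, -0.7672) x3=(1.2688, 0.2894, 0.0029) x4=(-0.3828, 1.7864, -0.1738)
step 33: x0=(0.4645, 1.3830, 0.3530) x1=(0.8432, -0.6671, -1.7406) x2=(0.7994, 1.2095, -0.7834) x3=(1.3117, 0.2518, 0.0412) x4=(-0.4251, 1.8921, -0.1537)
step 34: x0=(0.4794, 1.3639, 0.3646) x1=(0.9037, -0.6680, -1.7524) x2=(0.8440, 1.1961, -0.7997) x3=(1.3522, 0.2156, 0.0778) x4=(-0.4650, 1.9947, -0.1350)
step 35: x0=(0.4948, 1.3430, 0.3745) x1=(0.9612, -0.6564, -1.7534) x2=(0.8882, 1.1815, -0.8160) x3=(1.3901, 0.1813, 0.1127) x4=(-0.5021, 2.0936, -0.1175)
step 36: x0=(0.5106, 1.3206, 0.3826) x1=(1.0155, -0.6320, -1.7435) x2=(0.9318, 1.1660, -0.8320) x3=(1.4253, 0.1489, 0.1456) x4=(-0.5360, 2.1886, -0.1014)
step 37: x0=(0.5268, 1.2966, 0.3889) x1=(1.0661, -0.5951, -1.7227) x2=(0.9747, 1.1497, -0.8477) x3=(1.4577, 0.1190, 0.1766) x4=(-0.5663, 2.2792, -0.0867)
step 38: x0=(0.5434, 1.2713, 0.3933) x1=(1.1129, -0.5458, -1.6913) x2=(1.0168, 1.1327, -0.8627) x3=(1.4870, 0.0917, 0.2055) x4=(-0.5927, 2.3651, -0.0734)
step 39: x0=(0.5604, 1.2447, 0.3959) x1=(1.1555, -0.4845, -1.6494) x2=(1.0580, 1.1153, -0.8771) x3=(1.5132, 0.0673, 0.2322) x4=(-0.6149, 2.4458, -0.0614)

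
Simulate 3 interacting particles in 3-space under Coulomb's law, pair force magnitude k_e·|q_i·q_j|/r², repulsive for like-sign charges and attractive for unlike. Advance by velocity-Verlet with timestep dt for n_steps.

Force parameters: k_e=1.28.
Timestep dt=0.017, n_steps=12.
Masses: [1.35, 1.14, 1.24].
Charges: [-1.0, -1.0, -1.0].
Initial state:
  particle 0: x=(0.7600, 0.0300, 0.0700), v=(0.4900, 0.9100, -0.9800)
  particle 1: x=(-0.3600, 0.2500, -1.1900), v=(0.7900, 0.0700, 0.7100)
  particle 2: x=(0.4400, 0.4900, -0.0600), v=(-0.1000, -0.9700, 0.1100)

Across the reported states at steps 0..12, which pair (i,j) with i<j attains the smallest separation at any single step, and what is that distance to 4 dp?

pair (0,2), distance 0.5000

step 0: x0=(0.7600, 0.0300, 0.0700) x1=(-0.3600, 0.2500, -1.1900) x2=(0.4400, 0.4900, -0.0600)
step 1: x0=(0.7686, 0.0451, 0.0535) x1=(-0.3467, 0.2512, -1.1780) x2=(0.4381, 0.4739, -0.0582)
step 2: x0=(0.7778, 0.0596, 0.0372) x1=(-0.3335, 0.2524, -1.1663) x2=(0.4357, 0.4585, -0.0564)
step 3: x0=(0.7877, 0.0733, 0.0212) x1=(-0.3205, 0.2535, -1.1548) x2=(0.4327, 0.4440, -0.0547)
step 4: x0=(0.7983, 0.0862, 0.0053) x1=(-0.3077, 0.2547, -1.1435) x2=(0.4291, 0.4303, -0.0530)
step 5: x0=(0.8098, 0.0984, -0.0103) x1=(-0.2951, 0.2558, -1.1325) x2=(0.4247, 0.4174, -0.0514)
step 6: x0=(0.8222, 0.1100, -0.0257) x1=(-0.2826, 0.2569, -1.1217) x2=(0.4194, 0.4053, -0.0496)
step 7: x0=(0.8356, 0.1208, -0.0410) x1=(-0.2704, 0.2580, -1.1112) x2=(0.4134, 0.3939, -0.0478)
step 8: x0=(0.8499, 0.1311, -0.0563) x1=(-0.2584, 0.2591, -1.1009) x2=(0.4064, 0.3831, -0.0458)
step 9: x0=(0.8653, 0.1408, -0.0714) x1=(-0.2466, 0.2602, -1.0909) x2=(0.3985, 0.3730, -0.0437)
step 10: x0=(0.8816, 0.1501, -0.0866) x1=(-0.2350, 0.2613, -1.0812) x2=(0.3898, 0.3633, -0.0413)
step 11: x0=(0.8989, 0.1590, -0.1017) x1=(-0.2236, 0.2624, -1.0717) x2=(0.3802, 0.3541, -0.0387)
step 12: x0=(0.9171, 0.1676, -0.1168) x1=(-0.2124, 0.2635, -1.0626) x2=(0.3699, 0.3452, -0.0358)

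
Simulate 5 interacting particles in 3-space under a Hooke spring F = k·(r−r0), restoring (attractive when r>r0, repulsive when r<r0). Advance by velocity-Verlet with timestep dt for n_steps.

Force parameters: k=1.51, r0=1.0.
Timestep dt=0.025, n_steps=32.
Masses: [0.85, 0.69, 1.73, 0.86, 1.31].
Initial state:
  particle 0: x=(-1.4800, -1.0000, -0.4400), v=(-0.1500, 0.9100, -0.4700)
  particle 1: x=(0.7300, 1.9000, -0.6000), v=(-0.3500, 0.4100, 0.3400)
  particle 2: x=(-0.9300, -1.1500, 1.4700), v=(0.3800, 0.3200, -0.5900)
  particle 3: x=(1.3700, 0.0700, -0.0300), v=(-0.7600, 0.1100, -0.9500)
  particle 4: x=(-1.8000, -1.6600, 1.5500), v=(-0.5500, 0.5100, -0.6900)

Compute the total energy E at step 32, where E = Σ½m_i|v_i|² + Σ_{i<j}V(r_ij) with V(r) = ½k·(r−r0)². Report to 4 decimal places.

step 0: x0=(-1.4800, -1.0000, -0.4400) x1=(0.7300, 1.9000, -0.6000) x2=(-0.9300, -1.1500, 1.4700) x3=(1.3700, 0.0700, -0.0300) x4=(-1.8000, -1.6600, 1.5500)
step 1: x0=(-1.4817, -0.9759, -0.4505) x1=(0.7181, 1.9047, -0.5890) x2=(-0.9198, -1.1411, 1.4543) x3=(1.3476, 0.0717, -0.0529) x4=(-1.8121, -1.6456, 1.5313)
step 2: x0=(-1.4795, -0.9492, -0.4587) x1=(0.7001, 1.8983, -0.5731) x2=(-0.9083, -1.1305, 1.4367) x3=(1.3186, 0.0714, -0.0739) x4=(-1.8209, -1.6281, 1.5098)
step 3: x0=(-1.4733, -0.9200, -0.4645) x1=(0.6760, 1.8809, -0.5524) x2=(-0.8955, -1.1182, 1.4172) x3=(1.2830, 0.0690, -0.0931) x4=(-1.8265, -1.6073, 1.4856)
step 4: x0=(-1.4632, -0.8883, -0.4678) x1=(0.6458, 1.8527, -0.5271) x2=(-0.8815, -1.1043, 1.3959) x3=(1.2409, 0.0647, -0.1105) x4=(-1.8288, -1.5834, 1.4586)
step 5: x0=(-1.4495, -0.8543, -0.4689) x1=(0.6098, 1.8140, -0.4974) x2=(-0.8663, -1.0886, 1.3727) x3=(1.1927, 0.0585, -0.1260) x4=(-1.8279, -1.5563, 1.4289)
step 6: x0=(-1.4321, -0.8180, -0.4676) x1=(0.5681, 1.7650, -0.4635) x2=(-0.8499, -1.0714, 1.3478) x3=(1.1383, 0.0504, -0.1396) x4=(-1.8238, -1.5263, 1.3966)
step 7: x0=(-1.4113, -0.7797, -0.4641) x1=(0.5209, 1.7063, -0.4256) x2=(-0.8325, -1.0526, 1.3212) x3=(1.0782, 0.0406, -0.1514) x4=(-1.8166, -1.4932, 1.3617)
step 8: x0=(-1.3872, -0.7395, -0.4584) x1=(0.4685, 1.6381, -0.3840) x2=(-0.8142, -1.0323, 1.2930) x3=(1.0124, 0.0290, -0.1613) x4=(-1.8064, -1.4574, 1.3244)
step 9: x0=(-1.3601, -0.6976, -0.4506) x1=(0.4110, 1.5611, -0.3390) x2=(-0.7949, -1.0105, 1.2632) x3=(0.9414, 0.0157, -0.1693) x4=(-1.7934, -1.4187, 1.2848)
step 10: x0=(-1.3301, -0.6541, -0.4407) x1=(0.3489, 1.4757, -0.2907) x2=(-0.7747, -0.9874, 1.2319) x3=(0.8654, 0.0009, -0.1756) x4=(-1.7775, -1.3775, 1.2430)
step 11: x0=(-1.2975, -0.6092, -0.4289) x1=(0.2823, 1.3825, -0.2396) x2=(-0.7538, -0.9630, 1.1991) x3=(0.7848, -0.0154, -0.1801) x4=(-1.7590, -1.3338, 1.1990)
step 12: x0=(-1.2626, -0.5632, -0.4151) x1=(0.2117, 1.2823, -0.1859) x2=(-0.7323, -0.9374, 1.1651) x3=(0.6999, -0.0331, -0.1828) x4=(-1.7379, -1.2877, 1.1531)
step 13: x0=(-1.2256, -0.5162, -0.3996) x1=(0.1374, 1.1756, -0.1298) x2=(-0.7101, -0.9107, 1.1298) x3=(0.6111, -0.0522, -0.1839) x4=(-1.7145, -1.2395, 1.1054)
step 14: x0=(-1.1869, -0.4684, -0.3825) x1=(0.0598, 1.0632, -0.0718) x2=(-0.6874, -0.8830, 1.0934) x3=(0.5188, -0.0725, -0.1835) x4=(-1.6889, -1.1893, 1.0559)
step 15: x0=(-1.1466, -0.4202, -0.3637) x1=(-0.0208, 0.9459, -0.0120) x2=(-0.6643, -0.8543, 1.0560) x3=(0.4235, -0.0941, -0.1815) x4=(-1.6612, -1.1372, 1.0049)
step 16: x0=(-1.1051, -0.3716, -0.3436) x1=(-0.1040, 0.8244, 0.0492) x2=(-0.6408, -0.8249, 1.0177) x3=(0.3254, -0.1166, -0.1782) x4=(-1.6316, -1.0835, 0.9526)
step 17: x0=(-1.0628, -0.3228, -0.3222) x1=(-0.1892, 0.6994, 0.1117) x2=(-0.6171, -0.7948, 0.9787) x3=(0.2251, -0.1402, -0.1737) x4=(-1.6004, -1.0284, 0.8990)
step 18: x0=(-1.0199, -0.2741, -0.2998) x1=(-0.2762, 0.5718, 0.1751) x2=(-0.5932, -0.7641, 0.9389) x3=(0.1231, -0.1646, -0.1681) x4=(-1.5677, -0.9720, 0.8444)
step 19: x0=(-0.9767, -0.2256, -0.2764) x1=(-0.3645, 0.4423, 0.2393) x2=(-0.5692, -0.7330, 0.8986) x3=(0.0196, -0.1898, -0.1616) x4=(-1.5337, -0.9145, 0.7888)
step 20: x0=(-0.9335, -0.1774, -0.2524) x1=(-0.4538, 0.3117, 0.3042) x2=(-0.5451, -0.7015, 0.8580) x3=(-0.0847, -0.2157, -0.1543) x4=(-1.4987, -0.8562, 0.7325)
step 21: x0=(-0.8907, -0.1296, -0.2279) x1=(-0.5437, 0.1805, 0.3696) x2=(-0.5210, -0.6699, 0.8170) x3=(-0.1895, -0.2422, -0.1466) x4=(-1.4629, -0.7972, 0.6757)
step 22: x0=(-0.8483, -0.0822, -0.2032) x1=(-0.6340, 0.0493, 0.4357) x2=(-0.4969, -0.6382, 0.7759) x3=(-0.2945, -0.2691, -0.1386) x4=(-1.4265, -0.7378, 0.6184)
step 23: x0=(-0.8065, -0.0349, -0.1786) x1=(-0.7244, -0.0815, 0.5023) x2=(-0.4728, -0.6066, 0.7348) x3=(-0.3993, -0.2964, -0.1304) x4=(-1.3897, -0.6782, 0.5609)
step 24: x0=(-0.7652, 0.0126, -0.1542) x1=(-0.8151, -0.2117, 0.5694) x2=(-0.4486, -0.5751, 0.6938) x3=(-0.5038, -0.3242, -0.1224) x4=(-1.3529, -0.6185, 0.5031)
step 25: x0=(-0.7244, 0.0606, -0.1299) x1=(-0.9060, -0.3412, 0.6370) x2=(-0.4242, -0.5438, 0.6528) x3=(-0.6078, -0.3525, -0.1147) x4=(-1.3162, -0.5589, 0.4453)
step 26: x0=(-0.6837, 0.1092, -0.1057) x1=(-0.9970, -0.4703, 0.7053) x2=(-0.3994, -0.5125, 0.6120) x3=(-0.7116, -0.3814, -0.1074) x4=(-1.2799, -0.4994, 0.3873)
step 27: x0=(-0.6430, 0.1584, -0.0815) x1=(-1.0882, -0.5993, 0.7744) x2=(-0.3744, -0.4814, 0.5712) x3=(-0.8152, -0.4107, -0.1006) x4=(-1.2440, -0.4400, 0.3291)
step 28: x0=(-0.6022, 0.2079, -0.0572) x1=(-1.1793, -0.7283, 0.8440) x2=(-0.3491, -0.4502, 0.5306) x3=(-0.9188, -0.4404, -0.0943) x4=(-1.2085, -0.3806, 0.2708)
step 29: x0=(-0.5615, 0.2575, -0.0327) x1=(-1.2703, -0.8573, 0.9136) x2=(-0.3237, -0.4191, 0.4900) x3=(-1.0223, -0.4704, -0.0886) x4=(-1.1735, -0.3210, 0.2126)
step 30: x0=(-0.5208, 0.3069, -0.0079) x1=(-1.3607, -0.9856, 0.9827) x2=(-0.2982, -0.3880, 0.4495) x3=(-1.1256, -0.5009, -0.0835) x4=(-1.1387, -0.2612, 0.1547)
step 31: x0=(-0.4806, 0.3559, 0.0174) x1=(-1.4502, -1.1127, 1.0506) x2=(-0.2728, -0.3571, 0.4092) x3=(-1.2290, -0.5320, -0.0787) x4=(-1.1041, -0.2012, 0.0972)
step 32: x0=(-0.4409, 0.4042, 0.0431) x1=(-1.5382, -1.2379, 1.1168) x2=(-0.2476, -0.3264, 0.3690) x3=(-1.3324, -0.5636, -0.0738) x4=(-1.0696, -0.1410, 0.0401)
step 0 velocities: v0=(-0.1500, 0.9100, -0.4700) v1=(-0.3500, 0.4100, 0.3400) v2=(0.3800, 0.3200, -0.5900) v3=(-0.7600, 0.1100, -0.9500) v4=(-0.5500, 0.5100, -0.6900)
step 0: KE=2.4321, PE=38.8747, E=41.3068
step 32 velocities: v0=(1.5706, 1.9127, 1.0388) v1=(-3.4834, -4.9562, 2.6028) v2=(1.0018, 1.2203, -1.6031) v3=(-4.1357, -1.2718, 0.2011) v4=(1.3789, 2.4040, -2.2786)
step 32: KE=38.9388, PE=2.3270, E=41.2659

41.2659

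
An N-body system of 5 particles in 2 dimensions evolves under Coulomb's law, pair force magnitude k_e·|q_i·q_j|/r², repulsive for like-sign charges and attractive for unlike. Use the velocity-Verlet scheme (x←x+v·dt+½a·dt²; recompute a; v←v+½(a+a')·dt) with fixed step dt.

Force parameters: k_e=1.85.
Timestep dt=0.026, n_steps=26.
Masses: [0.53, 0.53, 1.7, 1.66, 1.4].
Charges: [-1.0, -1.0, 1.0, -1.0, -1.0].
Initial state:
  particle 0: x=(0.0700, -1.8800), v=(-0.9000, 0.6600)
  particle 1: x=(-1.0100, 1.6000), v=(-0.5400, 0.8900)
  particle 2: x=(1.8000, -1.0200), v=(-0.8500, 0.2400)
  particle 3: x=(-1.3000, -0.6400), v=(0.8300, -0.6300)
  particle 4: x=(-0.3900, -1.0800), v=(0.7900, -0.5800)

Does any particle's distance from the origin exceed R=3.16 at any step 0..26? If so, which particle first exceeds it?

no

step 0: x0=(0.0700, -1.8800) x1=(-1.0100, 1.6000) x2=(1.8000, -1.0200) x3=(-1.3000, -0.6400) x4=(-0.3900, -1.0800)
step 1: x0=(0.0479, -1.8642) x1=(-1.0240, 1.6236) x2=(1.7777, -1.0138) x3=(-1.2788, -0.6562) x4=(-0.3692, -1.0949)
step 2: x0=(0.0283, -1.8515) x1=(-1.0380, 1.6479) x2=(1.7549, -1.0076) x3=(-1.2584, -0.6721) x4=(-0.3480, -1.1092)
step 3: x0=(0.0116, -1.8423) x1=(-1.0519, 1.6730) x2=(1.7317, -1.0015) x3=(-1.2387, -0.6877) x4=(-0.3263, -1.1229)
step 4: x0=(-0.0024, -1.8369) x1=(-1.0658, 1.6989) x2=(1.7080, -0.9954) x3=(-1.2199, -0.7029) x4=(-0.3042, -1.1357)
step 5: x0=(-0.0135, -1.8356) x1=(-1.0797, 1.7255) x2=(1.6838, -0.9895) x3=(-1.2018, -0.7177) x4=(-0.2817, -1.1476)
step 6: x0=(-0.0217, -1.8389) x1=(-1.0936, 1.7528) x2=(1.6591, -0.9835) x3=(-1.1845, -0.7322) x4=(-0.2588, -1.1584)
step 7: x0=(-0.0272, -1.8469) x1=(-1.1075, 1.7808) x2=(1.6339, -0.9777) x3=(-1.1680, -0.7463) x4=(-0.2353, -1.1680)
step 8: x0=(-0.0300, -1.8600) x1=(-1.1214, 1.8094) x2=(1.6082, -0.9719) x3=(-1.1523, -0.7600) x4=(-0.2113, -1.1764)
step 9: x0=(-0.0302, -1.8780) x1=(-1.1352, 1.8387) x2=(1.5820, -0.9662) x3=(-1.1373, -0.7734) x4=(-0.1867, -1.1834)
step 10: x0=(-0.0281, -1.9011) x1=(-1.1491, 1.8686) x2=(1.5552, -0.9605) x3=(-1.1232, -0.7863) x4=(-0.1615, -1.1891)
step 11: x0=(-0.0238, -1.9292) x1=(-1.1630, 1.8991) x2=(1.5279, -0.9550) x3=(-1.1097, -0.7989) x4=(-0.1354, -1.1934)
step 12: x0=(-0.0176, -1.9618) x1=(-1.1769, 1.9301) x2=(1.4999, -0.9496) x3=(-1.0970, -0.8111) x4=(-0.1085, -1.1965)
step 13: x0=(-0.0096, -1.9989) x1=(-1.1908, 1.9617) x2=(1.4714, -0.9444) x3=(-1.0850, -0.8230) x4=(-0.0807, -1.1984)
step 14: x0=(-0.0001, -2.0400) x1=(-1.2048, 1.9938) x2=(1.4422, -0.9392) x3=(-1.0737, -0.8345) x4=(-0.0519, -1.1993)
step 15: x0=(0.0109, -2.0848) x1=(-1.2187, 2.0264) x2=(1.4124, -0.9342) x3=(-1.0631, -0.8457) x4=(-0.0221, -1.1991)
step 16: x0=(0.0231, -2.1329) x1=(-1.2327, 2.0595) x2=(1.3820, -0.9294) x3=(-1.0531, -0.8566) x4=(0.0088, -1.1981)
step 17: x0=(0.0365, -2.1841) x1=(-1.2467, 2.0930) x2=(1.3508, -0.9248) x3=(-1.0438, -0.8672) x4=(0.0409, -1.1962)
step 18: x0=(0.0509, -2.2378) x1=(-1.2608, 2.1270) x2=(1.3190, -0.9203) x3=(-1.0350, -0.8774) x4=(0.0742, -1.1936)
step 19: x0=(0.0663, -2.2940) x1=(-1.2748, 2.1614) x2=(1.2864, -0.9161) x3=(-1.0268, -0.8875) x4=(0.1087, -1.1902)
step 20: x0=(0.0826, -2.3523) x1=(-1.2889, 2.1963) x2=(1.2529, -0.9121) x3=(-1.0191, -0.8972) x4=(0.1444, -1.1863)
step 21: x0=(0.0996, -2.4124) x1=(-1.3030, 2.2315) x2=(1.2187, -0.9084) x3=(-1.0119, -0.9068) x4=(0.1815, -1.1817)
step 22: x0=(0.1174, -2.4742) x1=(-1.3171, 2.2671) x2=(1.1835, -0.9050) x3=(-1.0052, -0.9161) x4=(0.2200, -1.1766)
step 23: x0=(0.1359, -2.5374) x1=(-1.3313, 2.3030) x2=(1.1473, -0.9019) x3=(-0.9989, -0.9253) x4=(0.2600, -1.1708)
step 24: x0=(0.1549, -2.6019) x1=(-1.3455, 2.3393) x2=(1.1099, -0.8992) x3=(-0.9929, -0.9342) x4=(0.3016, -1.1645)
step 25: x0=(0.1745, -2.6676) x1=(-1.3597, 2.3759) x2=(1.0714, -0.8969) x3=(-0.9874, -0.9431) x4=(0.3449, -1.1574)
step 26: x0=(0.1946, -2.7342) x1=(-1.3740, 2.4129) x2=(1.0314, -0.8952) x3=(-0.9821, -0.9517) x4=(0.3902, -1.1496)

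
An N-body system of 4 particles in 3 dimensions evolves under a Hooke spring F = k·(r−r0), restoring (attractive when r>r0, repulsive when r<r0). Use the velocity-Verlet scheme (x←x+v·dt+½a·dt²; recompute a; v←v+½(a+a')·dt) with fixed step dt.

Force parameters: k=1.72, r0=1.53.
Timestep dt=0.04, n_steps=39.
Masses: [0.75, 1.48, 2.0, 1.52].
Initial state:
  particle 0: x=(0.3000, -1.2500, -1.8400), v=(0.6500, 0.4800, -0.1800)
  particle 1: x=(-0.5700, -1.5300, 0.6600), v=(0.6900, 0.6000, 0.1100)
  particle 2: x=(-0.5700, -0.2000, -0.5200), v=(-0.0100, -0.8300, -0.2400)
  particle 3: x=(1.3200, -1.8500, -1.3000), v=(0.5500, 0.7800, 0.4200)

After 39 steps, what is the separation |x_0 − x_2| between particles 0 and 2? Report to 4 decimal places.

step 0: x0=(0.3000, -1.2500, -1.8400) x1=(-0.5700, -1.5300, 0.6600) x2=(-0.5700, -0.2000, -0.5200) x3=(1.3200, -1.8500, -1.3000)
step 1: x0=(0.3247, -1.2305, -1.8450) x1=(-0.5413, -1.5058, 0.6625) x2=(-0.5697, -0.2339, -0.5299) x3=(1.3407, -1.8181, -1.2820)
step 2: x0=(0.3467, -1.2103, -1.8455) x1=(-0.5103, -1.4814, 0.6611) x2=(-0.5682, -0.2692, -0.5403) x3=(1.3588, -1.7851, -1.2618)
step 3: x0=(0.3662, -1.1896, -1.8416) x1=(-0.4772, -1.4568, 0.6559) x2=(-0.5653, -0.3058, -0.5513) x3=(1.3744, -1.7508, -1.2393)
step 4: x0=(0.3832, -1.1684, -1.8335) x1=(-0.4420, -1.4321, 0.6471) x2=(-0.5612, -0.3434, -0.5628) x3=(1.3874, -1.7155, -1.2147)
step 5: x0=(0.3978, -1.1468, -1.8213) x1=(-0.4047, -1.4072, 0.6348) x2=(-0.5559, -0.3820, -0.5748) x3=(1.3981, -1.6792, -1.1881)
step 6: x0=(0.4101, -1.1249, -1.8053) x1=(-0.3655, -1.3822, 0.6191) x2=(-0.5494, -0.4215, -0.5872) x3=(1.4065, -1.6420, -1.1595)
step 7: x0=(0.4202, -1.1029, -1.7857) x1=(-0.3244, -1.3573, 0.6003) x2=(-0.5418, -0.4617, -0.6001) x3=(1.4126, -1.6040, -1.1290)
step 8: x0=(0.4283, -1.0806, -1.7627) x1=(-0.2815, -1.3323, 0.5786) x2=(-0.5332, -0.5025, -0.6134) x3=(1.4167, -1.5652, -1.0968)
step 9: x0=(0.4346, -1.0583, -1.7368) x1=(-0.2370, -1.3074, 0.5541) x2=(-0.5236, -0.5437, -0.6270) x3=(1.4189, -1.5259, -1.0630)
step 10: x0=(0.4392, -1.0359, -1.7083) x1=(-0.1909, -1.2825, 0.5273) x2=(-0.5133, -0.5853, -0.6409) x3=(1.4193, -1.4861, -1.0277)
step 11: x0=(0.4424, -1.0136, -1.6775) x1=(-0.1434, -1.2577, 0.4983) x2=(-0.5022, -0.6272, -0.6551) x3=(1.4181, -1.4458, -0.9911)
step 12: x0=(0.4444, -0.9912, -1.6448) x1=(-0.0946, -1.2330, 0.4674) x2=(-0.4905, -0.6692, -0.6696) x3=(1.4154, -1.4051, -0.9532)
step 13: x0=(0.4453, -0.9690, -1.6107) x1=(-0.0447, -1.2085, 0.4350) x2=(-0.4784, -0.7113, -0.6842) x3=(1.4116, -1.3642, -0.9143)
step 14: x0=(0.4455, -0.9468, -1.5756) x1=(0.0062, -1.1840, 0.4013) x2=(-0.4659, -0.7535, -0.6990) x3=(1.4066, -1.3232, -0.8744)
step 15: x0=(0.4451, -0.9247, -1.5399) x1=(0.0581, -1.1596, 0.3666) x2=(-0.4533, -0.7957, -0.7140) x3=(1.4009, -1.2819, -0.8337)
step 16: x0=(0.4444, -0.9026, -1.5040) x1=(0.1107, -1.1354, 0.3313) x2=(-0.4405, -0.8379, -0.7290) x3=(1.3945, -1.2407, -0.7923)
step 17: x0=(0.4436, -0.8804, -1.4683) x1=(0.1639, -1.1112, 0.2956) x2=(-0.4279, -0.8800, -0.7441) x3=(1.3876, -1.1994, -0.7504)
step 18: x0=(0.4429, -0.8580, -1.4333) x1=(0.2176, -1.0870, 0.2597) x2=(-0.4155, -0.9221, -0.7591) x3=(1.3805, -1.1581, -0.7081)
step 19: x0=(0.4426, -0.8354, -1.3991) x1=(0.2716, -1.0629, 0.2241) x2=(-0.4034, -0.9643, -0.7742) x3=(1.3733, -1.1169, -0.6655)
step 20: x0=(0.4426, -0.8124, -1.3663) x1=(0.3259, -1.0388, 0.1889) x2=(-0.3917, -1.0065, -0.7893) x3=(1.3662, -1.0758, -0.6227)
step 21: x0=(0.4433, -0.7887, -1.3351) x1=(0.3801, -1.0147, 0.1543) x2=(-0.3804, -1.0489, -0.8042) x3=(1.3595, -1.0349, -0.5798)
step 22: x0=(0.4446, -0.7644, -1.3056) x1=(0.4343, -0.9906, 0.1205) x2=(-0.3698, -1.0914, -0.8191) x3=(1.3532, -0.9940, -0.5370)
step 23: x0=(0.4467, -0.7391, -1.2781) x1=(0.4882, -0.9664, 0.0877) x2=(-0.3596, -1.1342, -0.8339) x3=(1.3475, -0.9533, -0.4942)
step 24: x0=(0.4494, -0.7128, -1.2528) x1=(0.5417, -0.9423, 0.0561) x2=(-0.3500, -1.1773, -0.8486) x3=(1.3427, -0.9128, -0.4517)
step 25: x0=(0.4527, -0.6853, -1.2296) x1=(0.5946, -0.9181, 0.0257) x2=(-0.3409, -1.2208, -0.8632) x3=(1.3387, -0.8723, -0.4095)
step 26: x0=(0.4565, -0.6565, -1.2088) x1=(0.6467, -0.8940, -0.0034) x2=(-0.3322, -1.2646, -0.8776) x3=(1.3358, -0.8320, -0.3676)
step 27: x0=(0.4608, -0.6263, -1.1904) x1=(0.6980, -0.8701, -0.0311) x2=(-0.3239, -1.3088, -0.8918) x3=(1.3340, -0.7917, -0.3261)
step 28: x0=(0.4652, -0.5947, -1.1742) x1=(0.7481, -0.8463, -0.0574) x2=(-0.3157, -1.3533, -0.9059) x3=(1.3334, -0.7515, -0.2850)
step 29: x0=(0.4696, -0.5617, -1.1604) x1=(0.7970, -0.8229, -0.0825) x2=(-0.3076, -1.3980, -0.9197) x3=(1.3341, -0.7114, -0.2444)
step 30: x0=(0.4739, -0.5273, -1.1488) x1=(0.8444, -0.8000, -0.1064) x2=(-0.2994, -1.4430, -0.9333) x3=(1.3363, -0.6711, -0.2041)
step 31: x0=(0.4779, -0.4916, -1.1393) x1=(0.8902, -0.7778, -0.1292) x2=(-0.2910, -1.4880, -0.9465) x3=(1.3398, -0.6308, -0.1641)
step 32: x0=(0.4814, -0.4547, -1.1320) x1=(0.9344, -0.7564, -0.1513) x2=(-0.2822, -1.5330, -0.9594) x3=(1.3446, -0.5903, -0.1244)
step 33: x0=(0.4842, -0.4168, -1.1266) x1=(0.9768, -0.7360, -0.1730) x2=(-0.2728, -1.5778, -0.9719) x3=(1.3508, -0.5495, -0.0846)
step 34: x0=(0.4862, -0.3779, -1.1230) x1=(1.0176, -0.7170, -0.1947) x2=(-0.2628, -1.6222, -0.9839) x3=(1.3581, -0.5084, -0.0446)
step 35: x0=(0.4873, -0.3383, -1.1210) x1=(1.0567, -0.6994, -0.2166) x2=(-0.2519, -1.6661, -0.9954) x3=(1.3663, -0.4670, -0.0042)
step 36: x0=(0.4875, -0.2982, -1.1205) x1=(1.0944, -0.6834, -0.2391) x2=(-0.2400, -1.7093, -1.0063) x3=(1.3750, -0.4252, 0.0366)
step 37: x0=(0.4866, -0.2578, -1.1214) x1=(1.1310, -0.6690, -0.2624) x2=(-0.2271, -1.7516, -1.0165) x3=(1.3840, -0.3831, 0.0781)
step 38: x0=(0.4847, -0.2173, -1.1233) x1=(1.1665, -0.6563, -0.2867) x2=(-0.2129, -1.7927, -1.0260) x3=(1.3929, -0.3410, 0.1201)
step 39: x0=(0.4818, -0.1769, -1.1261) x1=(1.2011, -0.6453, -0.3122) x2=(-0.1973, -1.8326, -1.0347) x3=(1.4014, -0.2988, 0.1626)

1.7918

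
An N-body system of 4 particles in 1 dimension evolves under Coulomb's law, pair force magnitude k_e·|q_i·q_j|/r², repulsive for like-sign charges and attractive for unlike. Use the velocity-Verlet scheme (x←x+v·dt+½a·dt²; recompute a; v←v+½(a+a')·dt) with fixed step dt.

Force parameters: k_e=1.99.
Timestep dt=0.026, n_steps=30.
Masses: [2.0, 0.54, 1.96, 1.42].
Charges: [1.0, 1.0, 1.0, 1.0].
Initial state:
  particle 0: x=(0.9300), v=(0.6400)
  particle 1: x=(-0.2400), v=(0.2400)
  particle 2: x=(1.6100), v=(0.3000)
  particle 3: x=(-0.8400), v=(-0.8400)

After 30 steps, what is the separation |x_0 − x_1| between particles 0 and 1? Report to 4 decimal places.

1.1600

step 0: x0=(0.9300) x1=(-0.2400) x2=(1.6100) x3=(-0.8400)
step 1: x0=(0.9463) x1=(-0.2316) x2=(1.6187) x3=(-0.8634)
step 2: x0=(0.9617) x1=(-0.2194) x2=(1.6292) x3=(-0.8896)
step 3: x0=(0.9764) x1=(-0.2043) x2=(1.6416) x3=(-0.9183)
step 4: x0=(0.9902) x1=(-0.1867) x2=(1.6558) x3=(-0.9493)
step 5: x0=(1.0031) x1=(-0.1674) x2=(1.6719) x3=(-0.9824)
step 6: x0=(1.0152) x1=(-0.1469) x2=(1.6899) x3=(-1.0172)
step 7: x0=(1.0265) x1=(-0.1257) x2=(1.7096) x3=(-1.0536)
step 8: x0=(1.0370) x1=(-0.1043) x2=(1.7311) x3=(-1.0915)
step 9: x0=(1.0467) x1=(-0.0829) x2=(1.7543) x3=(-1.1307)
step 10: x0=(1.0558) x1=(-0.0619) x2=(1.7791) x3=(-1.1710)
step 11: x0=(1.0643) x1=(-0.0417) x2=(1.8056) x3=(-1.2124)
step 12: x0=(1.0722) x1=(-0.0224) x2=(1.8336) x3=(-1.2549)
step 13: x0=(1.0797) x1=(-0.0042) x2=(1.8630) x3=(-1.2982)
step 14: x0=(1.0867) x1=(0.0126) x2=(1.8938) x3=(-1.3423)
step 15: x0=(1.0935) x1=(0.0279) x2=(1.9260) x3=(-1.3872)
step 16: x0=(1.0999) x1=(0.0415) x2=(1.9594) x3=(-1.4328)
step 17: x0=(1.1062) x1=(0.0534) x2=(1.9939) x3=(-1.4791)
step 18: x0=(1.1122) x1=(0.0634) x2=(2.0296) x3=(-1.5260)
step 19: x0=(1.1183) x1=(0.0716) x2=(2.0663) x3=(-1.5734)
step 20: x0=(1.1242) x1=(0.0777) x2=(2.1040) x3=(-1.6215)
step 21: x0=(1.1302) x1=(0.0818) x2=(2.1426) x3=(-1.6700)
step 22: x0=(1.1362) x1=(0.0839) x2=(2.1821) x3=(-1.7191)
step 23: x0=(1.1423) x1=(0.0839) x2=(2.2225) x3=(-1.7686)
step 24: x0=(1.1485) x1=(0.0819) x2=(2.2636) x3=(-1.8186)
step 25: x0=(1.1548) x1=(0.0779) x2=(2.3054) x3=(-1.8690)
step 26: x0=(1.1613) x1=(0.0719) x2=(2.3480) x3=(-1.9198)
step 27: x0=(1.1679) x1=(0.0639) x2=(2.3912) x3=(-1.9710)
step 28: x0=(1.1747) x1=(0.0540) x2=(2.4350) x3=(-2.0226)
step 29: x0=(1.1816) x1=(0.0423) x2=(2.4794) x3=(-2.0745)
step 30: x0=(1.1888) x1=(0.0288) x2=(2.5244) x3=(-2.1268)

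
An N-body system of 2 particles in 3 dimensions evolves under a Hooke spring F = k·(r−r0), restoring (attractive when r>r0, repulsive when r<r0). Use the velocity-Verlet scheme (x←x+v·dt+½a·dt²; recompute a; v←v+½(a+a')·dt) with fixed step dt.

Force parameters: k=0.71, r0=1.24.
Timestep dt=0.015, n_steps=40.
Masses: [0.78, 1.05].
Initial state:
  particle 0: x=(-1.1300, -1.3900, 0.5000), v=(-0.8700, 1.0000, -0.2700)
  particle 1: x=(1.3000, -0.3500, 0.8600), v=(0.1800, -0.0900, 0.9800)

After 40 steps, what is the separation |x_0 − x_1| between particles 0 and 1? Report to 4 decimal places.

step 0: x0=(-1.1300, -1.3900, 0.5000) x1=(1.3000, -0.3500, 0.8600)
step 1: x0=(-1.1429, -1.3749, 0.4960) x1=(1.3026, -0.3514, 0.8747)
step 2: x0=(-1.1556, -1.3598, 0.4920) x1=(1.3050, -0.3529, 0.8893)
step 3: x0=(-1.1679, -1.3445, 0.4880) x1=(1.3072, -0.3544, 0.9040)
step 4: x0=(-1.1800, -1.3291, 0.4841) x1=(1.3092, -0.3561, 0.9185)
step 5: x0=(-1.1919, -1.3136, 0.4803) x1=(1.3110, -0.3578, 0.9331)
step 6: x0=(-1.2034, -1.2980, 0.4765) x1=(1.3126, -0.3596, 0.9476)
step 7: x0=(-1.2147, -1.2823, 0.4727) x1=(1.3139, -0.3615, 0.9621)
step 8: x0=(-1.2257, -1.2665, 0.4690) x1=(1.3151, -0.3634, 0.9765)
step 9: x0=(-1.2364, -1.2506, 0.4654) x1=(1.3161, -0.3654, 0.9909)
step 10: x0=(-1.2468, -1.2346, 0.4618) x1=(1.3168, -0.3675, 1.0053)
step 11: x0=(-1.2569, -1.2184, 0.4583) x1=(1.3173, -0.3697, 1.0196)
step 12: x0=(-1.2667, -1.2022, 0.4549) x1=(1.3176, -0.3720, 1.0338)
step 13: x0=(-1.2763, -1.1859, 0.4515) x1=(1.3177, -0.3743, 1.0480)
step 14: x0=(-1.2855, -1.1695, 0.4482) x1=(1.3176, -0.3767, 1.0622)
step 15: x0=(-1.2945, -1.1531, 0.4449) x1=(1.3173, -0.3791, 1.0763)
step 16: x0=(-1.3031, -1.1365, 0.4417) x1=(1.3167, -0.3816, 1.0903)
step 17: x0=(-1.3115, -1.1198, 0.4386) x1=(1.3159, -0.3842, 1.1043)
step 18: x0=(-1.3195, -1.1031, 0.4356) x1=(1.3149, -0.3869, 1.1183)
step 19: x0=(-1.3273, -1.0863, 0.4327) x1=(1.3136, -0.3896, 1.1322)
step 20: x0=(-1.3347, -1.0694, 0.4298) x1=(1.3122, -0.3923, 1.1460)
step 21: x0=(-1.3418, -1.0524, 0.4270) x1=(1.3105, -0.3952, 1.1597)
step 22: x0=(-1.3487, -1.0353, 0.4243) x1=(1.3086, -0.3980, 1.1734)
step 23: x0=(-1.3552, -1.0182, 0.4217) x1=(1.3064, -0.4010, 1.1871)
step 24: x0=(-1.3614, -1.0010, 0.4192) x1=(1.3041, -0.4040, 1.2006)
step 25: x0=(-1.3673, -0.9837, 0.4167) x1=(1.3015, -0.4070, 1.2141)
step 26: x0=(-1.3730, -0.9664, 0.4144) x1=(1.2986, -0.4101, 1.2276)
step 27: x0=(-1.3783, -0.9490, 0.4121) x1=(1.2956, -0.4132, 1.2409)
step 28: x0=(-1.3832, -0.9315, 0.4100) x1=(1.2923, -0.4164, 1.2542)
step 29: x0=(-1.3879, -0.9140, 0.4079) x1=(1.2888, -0.4196, 1.2675)
step 30: x0=(-1.3923, -0.8964, 0.4060) x1=(1.2850, -0.4229, 1.2806)
step 31: x0=(-1.3963, -0.8788, 0.4041) x1=(1.2810, -0.4262, 1.2937)
step 32: x0=(-1.4001, -0.8611, 0.4024) x1=(1.2768, -0.4295, 1.3067)
step 33: x0=(-1.4035, -0.8433, 0.4007) x1=(1.2724, -0.4329, 1.3196)
step 34: x0=(-1.4067, -0.8256, 0.3992) x1=(1.2677, -0.4363, 1.3324)
step 35: x0=(-1.4095, -0.8077, 0.3977) x1=(1.2628, -0.4398, 1.3452)
step 36: x0=(-1.4120, -0.7898, 0.3964) x1=(1.2577, -0.4433, 1.3578)
step 37: x0=(-1.4142, -0.7719, 0.3952) x1=(1.2523, -0.4468, 1.3704)
step 38: x0=(-1.4161, -0.7540, 0.3941) x1=(1.2467, -0.4503, 1.3829)
step 39: x0=(-1.4177, -0.7360, 0.3931) x1=(1.2409, -0.4539, 1.3954)
step 40: x0=(-1.4189, -0.7180, 0.3922) x1=(1.2349, -0.4575, 1.4077)

2.8533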